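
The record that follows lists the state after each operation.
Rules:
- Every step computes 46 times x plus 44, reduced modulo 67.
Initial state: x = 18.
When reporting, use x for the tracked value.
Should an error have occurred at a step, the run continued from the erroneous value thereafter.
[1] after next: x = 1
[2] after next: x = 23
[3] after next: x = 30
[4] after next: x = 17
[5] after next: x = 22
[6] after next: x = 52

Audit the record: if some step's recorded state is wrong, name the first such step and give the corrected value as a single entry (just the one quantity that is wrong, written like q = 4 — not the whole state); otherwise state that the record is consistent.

step 6, x = 51

Recomputing the run from the initial state:
step 1: x = 1
step 2: x = 23
step 3: x = 30
step 4: x = 17
step 5: x = 22
step 6: x = 51
The first disagreement with the record is at step 6, where the value should be x = 51.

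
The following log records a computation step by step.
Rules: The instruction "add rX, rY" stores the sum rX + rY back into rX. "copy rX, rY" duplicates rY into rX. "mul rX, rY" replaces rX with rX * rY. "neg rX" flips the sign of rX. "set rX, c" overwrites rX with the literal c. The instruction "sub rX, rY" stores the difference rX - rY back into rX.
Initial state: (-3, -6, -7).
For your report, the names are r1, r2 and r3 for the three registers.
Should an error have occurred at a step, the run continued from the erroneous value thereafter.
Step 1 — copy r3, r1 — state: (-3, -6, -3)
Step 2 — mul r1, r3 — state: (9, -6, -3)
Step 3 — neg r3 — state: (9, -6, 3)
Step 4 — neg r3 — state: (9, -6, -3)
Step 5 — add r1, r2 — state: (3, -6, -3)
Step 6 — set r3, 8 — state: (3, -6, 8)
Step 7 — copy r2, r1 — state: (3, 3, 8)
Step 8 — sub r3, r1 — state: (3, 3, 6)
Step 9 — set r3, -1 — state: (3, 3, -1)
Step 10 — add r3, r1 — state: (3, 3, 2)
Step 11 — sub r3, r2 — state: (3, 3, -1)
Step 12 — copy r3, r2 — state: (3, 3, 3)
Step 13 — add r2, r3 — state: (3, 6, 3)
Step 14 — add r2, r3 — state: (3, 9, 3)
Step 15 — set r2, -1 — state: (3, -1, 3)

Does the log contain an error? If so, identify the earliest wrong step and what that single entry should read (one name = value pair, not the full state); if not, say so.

Step 1: r3 = -3 — exactly as logged.
Step 2: r1 = -3 * -3 = 9 — in agreement.
Step 3: r3 = -(-3) = 3 — checks out.
Step 4: r3 = -(3) = -3 — matches.
Step 5: r1 = 9 + -6 = 3 — confirmed correct.
Step 6: r3 = 8 — agrees with the log.
Step 7: r2 = 3 — confirmed correct.
Step 8: r3 = 8 - 3 = 5 — the log has a different value.
First deviation found at step 8; the corrected entry is r3 = 5.

step 8, r3 = 5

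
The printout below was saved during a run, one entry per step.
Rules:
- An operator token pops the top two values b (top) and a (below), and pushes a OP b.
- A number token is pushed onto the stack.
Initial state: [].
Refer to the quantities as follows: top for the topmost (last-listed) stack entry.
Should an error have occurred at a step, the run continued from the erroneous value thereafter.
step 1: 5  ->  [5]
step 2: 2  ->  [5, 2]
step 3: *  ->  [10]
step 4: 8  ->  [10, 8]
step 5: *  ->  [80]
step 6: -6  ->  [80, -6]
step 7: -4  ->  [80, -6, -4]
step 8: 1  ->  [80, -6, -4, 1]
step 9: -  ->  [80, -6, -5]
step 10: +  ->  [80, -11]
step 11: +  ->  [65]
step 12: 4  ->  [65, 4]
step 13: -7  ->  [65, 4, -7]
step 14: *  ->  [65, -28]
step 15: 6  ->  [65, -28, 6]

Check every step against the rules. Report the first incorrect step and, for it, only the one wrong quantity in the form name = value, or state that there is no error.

Recomputing the run from the initial state:
step 1: [5]
step 2: [5, 2]
step 3: [10]
step 4: [10, 8]
step 5: [80]
step 6: [80, -6]
step 7: [80, -6, -4]
step 8: [80, -6, -4, 1]
step 9: [80, -6, -5]
step 10: [80, -11]
step 11: [69]
step 12: [69, 4]
step 13: [69, 4, -7]
step 14: [69, -28]
step 15: [69, -28, 6]
The first disagreement with the printout is at step 11, where the value should be top = 69.

step 11, top = 69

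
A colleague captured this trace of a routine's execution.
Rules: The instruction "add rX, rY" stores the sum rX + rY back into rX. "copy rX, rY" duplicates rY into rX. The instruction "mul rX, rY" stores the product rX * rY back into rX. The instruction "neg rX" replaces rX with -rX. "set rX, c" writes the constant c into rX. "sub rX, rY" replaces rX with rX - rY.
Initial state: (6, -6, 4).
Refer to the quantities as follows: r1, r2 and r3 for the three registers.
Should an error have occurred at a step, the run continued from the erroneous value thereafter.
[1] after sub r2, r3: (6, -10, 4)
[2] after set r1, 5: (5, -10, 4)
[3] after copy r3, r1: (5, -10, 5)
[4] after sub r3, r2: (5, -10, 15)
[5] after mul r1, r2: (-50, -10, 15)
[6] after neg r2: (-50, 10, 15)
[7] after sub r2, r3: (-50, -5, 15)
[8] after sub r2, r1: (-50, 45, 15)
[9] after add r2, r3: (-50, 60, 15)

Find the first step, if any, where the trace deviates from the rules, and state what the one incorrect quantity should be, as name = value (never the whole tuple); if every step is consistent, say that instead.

no error

1. r2 = -6 - 4 = -10 (verified)
2. r1 = 5 (checks out)
3. r3 = 5 (same as recorded)
4. r3 = 5 - -10 = 15 (in agreement)
5. r1 = 5 * -10 = -50 (checks out)
6. r2 = -(-10) = 10 (in agreement)
7. r2 = 10 - 15 = -5 (exactly as logged)
8. r2 = -5 - -50 = 45 (confirmed correct)
9. r2 = 45 + 15 = 60 (consistent with the trace)
No step deviates from the rules.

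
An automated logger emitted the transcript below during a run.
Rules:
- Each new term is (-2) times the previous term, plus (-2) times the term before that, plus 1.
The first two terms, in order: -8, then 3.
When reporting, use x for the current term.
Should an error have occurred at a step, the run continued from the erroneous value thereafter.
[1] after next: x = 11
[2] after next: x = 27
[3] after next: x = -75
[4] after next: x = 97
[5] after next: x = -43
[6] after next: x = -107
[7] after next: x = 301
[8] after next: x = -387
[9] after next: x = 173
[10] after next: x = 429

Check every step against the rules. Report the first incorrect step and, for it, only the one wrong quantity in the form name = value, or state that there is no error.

step 1: x = -2*(3) + (-2)*(-8) + (1) = 11 -> no discrepancy
step 2: x = -2*(11) + (-2)*(3) + (1) = -27 -> the transcript has a different value
The earliest wrong entry is at step 2: it should read x = -27.

step 2, x = -27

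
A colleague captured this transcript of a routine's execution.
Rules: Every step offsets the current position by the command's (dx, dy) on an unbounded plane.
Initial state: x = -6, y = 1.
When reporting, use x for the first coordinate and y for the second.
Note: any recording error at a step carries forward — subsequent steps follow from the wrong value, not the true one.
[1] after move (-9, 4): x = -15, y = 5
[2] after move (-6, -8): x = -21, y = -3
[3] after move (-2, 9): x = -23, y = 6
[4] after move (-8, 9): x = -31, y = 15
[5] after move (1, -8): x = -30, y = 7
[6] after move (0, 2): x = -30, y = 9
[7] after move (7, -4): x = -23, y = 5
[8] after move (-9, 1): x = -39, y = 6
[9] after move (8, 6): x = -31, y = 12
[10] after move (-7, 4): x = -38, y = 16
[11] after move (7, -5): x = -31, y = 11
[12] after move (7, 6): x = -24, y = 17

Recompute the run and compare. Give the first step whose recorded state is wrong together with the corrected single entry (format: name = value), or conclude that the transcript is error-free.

step 8, x = -32

1. x = -6 + (-9) = -15, y = 1 + (4) = 5 (no discrepancy)
2. x = -15 + (-6) = -21, y = 5 + (-8) = -3 (confirmed correct)
3. x = -21 + (-2) = -23, y = -3 + (9) = 6 (in agreement)
4. x = -23 + (-8) = -31, y = 6 + (9) = 15 (confirmed correct)
5. x = -31 + (1) = -30, y = 15 + (-8) = 7 (matches)
6. x = -30 + (0) = -30, y = 7 + (2) = 9 (exactly as logged)
7. x = -30 + (7) = -23, y = 9 + (-4) = 5 (in agreement)
8. x = -23 + (-9) = -32, y = 5 + (1) = 6 (first mismatch against the transcript)
The audit stops at step 8: the recorded entry is wrong and should be x = -32.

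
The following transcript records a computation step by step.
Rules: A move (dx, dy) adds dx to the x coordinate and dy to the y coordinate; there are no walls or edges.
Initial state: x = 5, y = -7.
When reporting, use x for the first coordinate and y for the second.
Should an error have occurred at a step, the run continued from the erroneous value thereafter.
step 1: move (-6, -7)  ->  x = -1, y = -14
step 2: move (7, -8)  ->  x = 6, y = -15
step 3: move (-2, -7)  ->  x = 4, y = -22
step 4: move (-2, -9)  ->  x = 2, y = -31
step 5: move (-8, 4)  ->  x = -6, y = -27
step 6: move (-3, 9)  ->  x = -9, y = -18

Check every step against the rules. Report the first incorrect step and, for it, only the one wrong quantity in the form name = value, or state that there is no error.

Step 1: x = 5 + (-6) = -1, y = -7 + (-7) = -14 — same as recorded.
Step 2: x = -1 + (7) = 6, y = -14 + (-8) = -22 — first mismatch against the transcript.
The earliest wrong entry is at step 2: it should read y = -22.

step 2, y = -22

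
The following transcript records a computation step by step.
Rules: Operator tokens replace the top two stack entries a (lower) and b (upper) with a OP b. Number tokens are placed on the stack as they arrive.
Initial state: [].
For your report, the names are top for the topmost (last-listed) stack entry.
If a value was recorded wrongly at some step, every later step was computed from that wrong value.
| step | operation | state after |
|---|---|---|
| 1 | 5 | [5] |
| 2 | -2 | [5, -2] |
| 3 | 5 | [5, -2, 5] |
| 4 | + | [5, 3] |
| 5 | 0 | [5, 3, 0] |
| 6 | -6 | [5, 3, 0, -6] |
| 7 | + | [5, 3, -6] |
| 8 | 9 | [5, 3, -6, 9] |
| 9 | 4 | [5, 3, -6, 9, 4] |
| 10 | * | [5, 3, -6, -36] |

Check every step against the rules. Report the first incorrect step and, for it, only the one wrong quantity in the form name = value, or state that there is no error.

step 10, top = 36

step 1: push 5: top = 5 -> in agreement
step 2: push -2: top = -2 -> consistent with the transcript
step 3: push 5: top = 5 -> verified
step 4: -2 + 5 = 3 -> no discrepancy
step 5: push 0: top = 0 -> confirmed correct
step 6: push -6: top = -6 -> exactly as logged
step 7: 0 + -6 = -6 -> verified
step 8: push 9: top = 9 -> same as recorded
step 9: push 4: top = 4 -> in agreement
step 10: 9 * 4 = 36 -> the recorded entry deviates here
First deviation found at step 10; the corrected entry is top = 36.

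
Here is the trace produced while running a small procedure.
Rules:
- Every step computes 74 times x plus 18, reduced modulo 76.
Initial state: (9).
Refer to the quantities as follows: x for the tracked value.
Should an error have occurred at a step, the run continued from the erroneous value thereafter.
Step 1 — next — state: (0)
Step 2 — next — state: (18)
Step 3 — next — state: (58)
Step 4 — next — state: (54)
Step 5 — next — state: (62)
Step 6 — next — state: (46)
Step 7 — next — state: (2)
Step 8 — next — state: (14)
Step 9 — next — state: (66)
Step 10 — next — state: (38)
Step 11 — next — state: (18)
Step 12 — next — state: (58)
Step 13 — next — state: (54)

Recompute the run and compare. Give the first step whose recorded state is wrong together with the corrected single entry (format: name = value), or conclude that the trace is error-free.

no error

step 1: x = (74*9 + 18) mod 76 = 0 -> same as recorded
step 2: x = (74*0 + 18) mod 76 = 18 -> checks out
step 3: x = (74*18 + 18) mod 76 = 58 -> checks out
step 4: x = (74*58 + 18) mod 76 = 54 -> same as recorded
step 5: x = (74*54 + 18) mod 76 = 62 -> consistent with the trace
step 6: x = (74*62 + 18) mod 76 = 46 -> same as recorded
step 7: x = (74*46 + 18) mod 76 = 2 -> agrees with the trace
step 8: x = (74*2 + 18) mod 76 = 14 -> no discrepancy
step 9: x = (74*14 + 18) mod 76 = 66 -> agrees with the trace
step 10: x = (74*66 + 18) mod 76 = 38 -> checks out
step 11: x = (74*38 + 18) mod 76 = 18 -> exactly as logged
step 12: x = (74*18 + 18) mod 76 = 58 -> same as recorded
step 13: x = (74*58 + 18) mod 76 = 54 -> in agreement
All steps check out; nothing to correct.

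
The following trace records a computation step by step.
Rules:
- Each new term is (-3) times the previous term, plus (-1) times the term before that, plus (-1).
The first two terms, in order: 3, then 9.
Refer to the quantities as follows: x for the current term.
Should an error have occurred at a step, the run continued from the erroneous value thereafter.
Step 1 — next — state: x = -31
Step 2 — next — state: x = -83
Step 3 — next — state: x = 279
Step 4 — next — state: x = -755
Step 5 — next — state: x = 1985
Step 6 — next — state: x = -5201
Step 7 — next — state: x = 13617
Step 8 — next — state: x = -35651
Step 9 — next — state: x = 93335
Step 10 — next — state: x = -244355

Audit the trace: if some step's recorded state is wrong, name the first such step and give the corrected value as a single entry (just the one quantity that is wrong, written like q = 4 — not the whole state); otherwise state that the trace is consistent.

step 2, x = 83

1. x = -3*(9) + (-1)*(3) + (-1) = -31 (verified)
2. x = -3*(-31) + (-1)*(9) + (-1) = 83 (not what was recorded)
The audit stops at step 2: the recorded entry is wrong and should be x = 83.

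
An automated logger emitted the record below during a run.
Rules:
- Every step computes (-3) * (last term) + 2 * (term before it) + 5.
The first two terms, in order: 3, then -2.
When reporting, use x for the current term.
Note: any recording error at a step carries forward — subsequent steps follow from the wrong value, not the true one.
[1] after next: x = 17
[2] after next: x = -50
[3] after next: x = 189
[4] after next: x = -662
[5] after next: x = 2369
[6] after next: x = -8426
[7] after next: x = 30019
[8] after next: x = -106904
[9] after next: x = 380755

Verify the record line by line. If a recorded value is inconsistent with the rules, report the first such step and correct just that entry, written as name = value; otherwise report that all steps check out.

step 7, x = 30021

Recomputing the run from the initial state:
step 1: x = 17
step 2: x = -50
step 3: x = 189
step 4: x = -662
step 5: x = 2369
step 6: x = -8426
step 7: x = 30021
step 8: x = -106910
step 9: x = 380777
The first disagreement with the record is at step 7, where the value should be x = 30021.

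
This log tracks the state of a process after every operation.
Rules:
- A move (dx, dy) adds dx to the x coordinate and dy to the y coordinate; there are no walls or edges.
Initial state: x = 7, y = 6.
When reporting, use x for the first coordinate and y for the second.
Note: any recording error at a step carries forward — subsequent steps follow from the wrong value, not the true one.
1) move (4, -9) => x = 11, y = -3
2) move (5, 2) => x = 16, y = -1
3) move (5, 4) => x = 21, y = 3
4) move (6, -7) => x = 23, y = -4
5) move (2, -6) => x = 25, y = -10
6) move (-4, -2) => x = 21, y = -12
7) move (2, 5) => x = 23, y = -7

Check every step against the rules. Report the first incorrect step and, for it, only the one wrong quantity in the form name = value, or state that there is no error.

Recomputing the run from the initial state:
step 1: x = 11, y = -3
step 2: x = 16, y = -1
step 3: x = 21, y = 3
step 4: x = 27, y = -4
step 5: x = 29, y = -10
step 6: x = 25, y = -12
step 7: x = 27, y = -7
The first disagreement with the log is at step 4, where the value should be x = 27.

step 4, x = 27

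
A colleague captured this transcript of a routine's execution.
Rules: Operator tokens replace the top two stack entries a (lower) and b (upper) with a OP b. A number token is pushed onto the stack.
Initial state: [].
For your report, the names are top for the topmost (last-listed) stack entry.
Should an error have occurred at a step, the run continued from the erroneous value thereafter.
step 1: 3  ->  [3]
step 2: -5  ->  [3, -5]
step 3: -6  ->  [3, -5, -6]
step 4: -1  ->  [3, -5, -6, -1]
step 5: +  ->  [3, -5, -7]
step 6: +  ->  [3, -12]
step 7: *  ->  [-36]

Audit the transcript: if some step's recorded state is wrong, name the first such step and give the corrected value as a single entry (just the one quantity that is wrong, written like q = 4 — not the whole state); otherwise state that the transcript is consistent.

Step 1: push 3: top = 3 — same as recorded.
Step 2: push -5: top = -5 — checks out.
Step 3: push -6: top = -6 — exactly as logged.
Step 4: push -1: top = -1 — consistent with the transcript.
Step 5: -6 + -1 = -7 — checks out.
Step 6: -5 + -7 = -12 — no discrepancy.
Step 7: 3 * -12 = -36 — verified.
Nothing is out of place; the run is error-free.

no error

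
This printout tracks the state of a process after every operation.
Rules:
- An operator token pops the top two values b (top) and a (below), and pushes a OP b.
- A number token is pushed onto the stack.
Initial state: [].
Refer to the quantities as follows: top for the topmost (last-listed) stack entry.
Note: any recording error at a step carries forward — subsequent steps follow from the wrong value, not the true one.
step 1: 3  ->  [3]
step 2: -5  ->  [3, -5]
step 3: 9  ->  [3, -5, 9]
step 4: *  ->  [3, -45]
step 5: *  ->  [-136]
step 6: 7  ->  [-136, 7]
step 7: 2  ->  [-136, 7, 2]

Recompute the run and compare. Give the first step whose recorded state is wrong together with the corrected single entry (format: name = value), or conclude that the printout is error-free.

Recomputing the run from the initial state:
step 1: [3]
step 2: [3, -5]
step 3: [3, -5, 9]
step 4: [3, -45]
step 5: [-135]
step 6: [-135, 7]
step 7: [-135, 7, 2]
The first disagreement with the printout is at step 5, where the value should be top = -135.

step 5, top = -135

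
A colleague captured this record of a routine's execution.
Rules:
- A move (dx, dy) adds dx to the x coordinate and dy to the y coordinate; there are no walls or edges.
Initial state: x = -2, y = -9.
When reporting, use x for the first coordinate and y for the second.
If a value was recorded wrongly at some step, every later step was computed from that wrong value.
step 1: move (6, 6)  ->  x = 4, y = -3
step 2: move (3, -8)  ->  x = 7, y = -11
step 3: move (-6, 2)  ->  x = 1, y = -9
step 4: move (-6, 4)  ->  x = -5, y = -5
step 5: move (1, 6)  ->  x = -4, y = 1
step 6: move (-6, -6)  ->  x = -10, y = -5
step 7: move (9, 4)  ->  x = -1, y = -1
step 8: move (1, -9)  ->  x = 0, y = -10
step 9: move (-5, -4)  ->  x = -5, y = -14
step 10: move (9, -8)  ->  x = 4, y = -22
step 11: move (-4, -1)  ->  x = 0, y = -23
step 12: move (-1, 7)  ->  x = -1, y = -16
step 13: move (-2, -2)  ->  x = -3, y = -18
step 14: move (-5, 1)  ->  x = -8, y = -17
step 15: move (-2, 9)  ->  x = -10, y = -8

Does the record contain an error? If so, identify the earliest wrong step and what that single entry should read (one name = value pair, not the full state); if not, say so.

no error

Recomputing the run from the initial state:
step 1: x = 4, y = -3
step 2: x = 7, y = -11
step 3: x = 1, y = -9
step 4: x = -5, y = -5
step 5: x = -4, y = 1
step 6: x = -10, y = -5
step 7: x = -1, y = -1
step 8: x = 0, y = -10
step 9: x = -5, y = -14
step 10: x = 4, y = -22
step 11: x = 0, y = -23
step 12: x = -1, y = -16
step 13: x = -3, y = -18
step 14: x = -8, y = -17
step 15: x = -10, y = -8
This matches the record at every step.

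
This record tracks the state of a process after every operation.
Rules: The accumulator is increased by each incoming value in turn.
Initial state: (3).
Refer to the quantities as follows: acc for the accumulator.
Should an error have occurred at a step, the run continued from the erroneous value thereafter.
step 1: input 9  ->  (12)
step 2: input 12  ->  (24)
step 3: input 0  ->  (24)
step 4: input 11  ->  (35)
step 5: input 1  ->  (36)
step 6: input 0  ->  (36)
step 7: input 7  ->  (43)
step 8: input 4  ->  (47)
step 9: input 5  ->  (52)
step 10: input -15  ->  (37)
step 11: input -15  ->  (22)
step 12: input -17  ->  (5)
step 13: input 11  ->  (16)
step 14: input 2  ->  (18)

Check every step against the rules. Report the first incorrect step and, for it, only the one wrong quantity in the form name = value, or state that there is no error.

no error

Step 1: acc = 3 + 9 = 12 — matches.
Step 2: acc = 12 + 12 = 24 — checks out.
Step 3: acc = 24 + 0 = 24 — exactly as logged.
Step 4: acc = 24 + 11 = 35 — no discrepancy.
Step 5: acc = 35 + 1 = 36 — matches.
Step 6: acc = 36 + 0 = 36 — agrees with the record.
Step 7: acc = 36 + 7 = 43 — no discrepancy.
Step 8: acc = 43 + 4 = 47 — in agreement.
Step 9: acc = 47 + 5 = 52 — in agreement.
Step 10: acc = 52 + -15 = 37 — verified.
Step 11: acc = 37 + -15 = 22 — checks out.
Step 12: acc = 22 + -17 = 5 — same as recorded.
Step 13: acc = 5 + 11 = 16 — no discrepancy.
Step 14: acc = 16 + 2 = 18 — matches.
Each recorded entry agrees with the recomputation.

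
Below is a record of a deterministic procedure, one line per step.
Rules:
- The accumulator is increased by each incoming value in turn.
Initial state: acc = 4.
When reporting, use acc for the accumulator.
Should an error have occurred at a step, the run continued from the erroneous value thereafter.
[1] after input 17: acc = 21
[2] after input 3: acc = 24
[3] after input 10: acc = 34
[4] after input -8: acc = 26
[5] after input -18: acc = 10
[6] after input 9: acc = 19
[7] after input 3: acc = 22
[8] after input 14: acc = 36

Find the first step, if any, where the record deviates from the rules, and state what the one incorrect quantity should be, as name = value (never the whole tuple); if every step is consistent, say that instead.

step 5, acc = 8

Recomputing the run from the initial state:
step 1: acc = 21
step 2: acc = 24
step 3: acc = 34
step 4: acc = 26
step 5: acc = 8
step 6: acc = 17
step 7: acc = 20
step 8: acc = 34
The first disagreement with the record is at step 5, where the value should be acc = 8.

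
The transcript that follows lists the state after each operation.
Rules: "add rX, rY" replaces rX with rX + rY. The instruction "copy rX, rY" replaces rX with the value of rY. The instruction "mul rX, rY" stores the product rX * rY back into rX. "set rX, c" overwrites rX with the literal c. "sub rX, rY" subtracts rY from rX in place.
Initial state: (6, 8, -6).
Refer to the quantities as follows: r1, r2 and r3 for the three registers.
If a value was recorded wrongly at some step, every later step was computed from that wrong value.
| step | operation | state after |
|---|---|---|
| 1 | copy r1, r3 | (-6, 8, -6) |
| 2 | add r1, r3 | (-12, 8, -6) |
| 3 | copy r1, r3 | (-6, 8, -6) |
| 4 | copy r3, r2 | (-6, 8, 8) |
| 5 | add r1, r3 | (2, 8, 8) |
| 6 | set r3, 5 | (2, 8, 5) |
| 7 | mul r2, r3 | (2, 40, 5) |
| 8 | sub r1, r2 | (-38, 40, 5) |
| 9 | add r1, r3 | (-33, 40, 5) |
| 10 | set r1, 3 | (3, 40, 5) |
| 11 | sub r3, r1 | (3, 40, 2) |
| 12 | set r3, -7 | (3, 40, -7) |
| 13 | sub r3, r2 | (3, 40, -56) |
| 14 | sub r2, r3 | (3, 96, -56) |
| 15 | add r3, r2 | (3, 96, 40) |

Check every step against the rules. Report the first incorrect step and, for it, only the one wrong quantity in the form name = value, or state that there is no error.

1. r1 = -6 (checks out)
2. r1 = -6 + -6 = -12 (matches)
3. r1 = -6 (in agreement)
4. r3 = 8 (agrees with the transcript)
5. r1 = -6 + 8 = 2 (agrees with the transcript)
6. r3 = 5 (agrees with the transcript)
7. r2 = 8 * 5 = 40 (in agreement)
8. r1 = 2 - 40 = -38 (verified)
9. r1 = -38 + 5 = -33 (verified)
10. r1 = 3 (consistent with the transcript)
11. r3 = 5 - 3 = 2 (in agreement)
12. r3 = -7 (matches)
13. r3 = -7 - 40 = -47 (not what was recorded)
That makes step 13 the first incorrect line — r3 = -47 is what it should show.

step 13, r3 = -47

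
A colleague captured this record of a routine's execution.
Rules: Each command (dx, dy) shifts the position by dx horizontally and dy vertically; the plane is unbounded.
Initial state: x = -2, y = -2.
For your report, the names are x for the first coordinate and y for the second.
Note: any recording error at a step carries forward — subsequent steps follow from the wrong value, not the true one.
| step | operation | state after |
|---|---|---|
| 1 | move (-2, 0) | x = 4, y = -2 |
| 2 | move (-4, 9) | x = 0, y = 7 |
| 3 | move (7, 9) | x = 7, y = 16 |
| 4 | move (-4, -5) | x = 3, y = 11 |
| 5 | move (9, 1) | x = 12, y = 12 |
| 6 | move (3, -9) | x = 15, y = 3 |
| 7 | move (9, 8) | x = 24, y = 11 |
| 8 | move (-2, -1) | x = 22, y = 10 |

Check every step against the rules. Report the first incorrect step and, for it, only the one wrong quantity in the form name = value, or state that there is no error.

step 1, x = -4

Recomputing the run from the initial state:
step 1: x = -4, y = -2
step 2: x = -8, y = 7
step 3: x = -1, y = 16
step 4: x = -5, y = 11
step 5: x = 4, y = 12
step 6: x = 7, y = 3
step 7: x = 16, y = 11
step 8: x = 14, y = 10
The first disagreement with the record is at step 1, where the value should be x = -4.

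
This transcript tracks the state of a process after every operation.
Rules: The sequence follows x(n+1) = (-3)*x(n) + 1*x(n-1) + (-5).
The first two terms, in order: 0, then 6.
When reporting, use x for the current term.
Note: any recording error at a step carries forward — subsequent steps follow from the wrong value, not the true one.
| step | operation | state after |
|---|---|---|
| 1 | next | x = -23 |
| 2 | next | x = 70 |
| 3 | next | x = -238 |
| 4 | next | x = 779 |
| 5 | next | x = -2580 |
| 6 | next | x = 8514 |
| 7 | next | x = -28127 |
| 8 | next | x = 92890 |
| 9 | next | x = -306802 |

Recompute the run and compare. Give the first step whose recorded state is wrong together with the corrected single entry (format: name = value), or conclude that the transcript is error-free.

step 1: x = -3*(6) + (1)*(0) + (-5) = -23 -> same as recorded
step 2: x = -3*(-23) + (1)*(6) + (-5) = 70 -> verified
step 3: x = -3*(70) + (1)*(-23) + (-5) = -238 -> verified
step 4: x = -3*(-238) + (1)*(70) + (-5) = 779 -> verified
step 5: x = -3*(779) + (1)*(-238) + (-5) = -2580 -> checks out
step 6: x = -3*(-2580) + (1)*(779) + (-5) = 8514 -> matches
step 7: x = -3*(8514) + (1)*(-2580) + (-5) = -28127 -> in agreement
step 8: x = -3*(-28127) + (1)*(8514) + (-5) = 92890 -> verified
step 9: x = -3*(92890) + (1)*(-28127) + (-5) = -306802 -> consistent with the transcript
No step deviates from the rules.

no error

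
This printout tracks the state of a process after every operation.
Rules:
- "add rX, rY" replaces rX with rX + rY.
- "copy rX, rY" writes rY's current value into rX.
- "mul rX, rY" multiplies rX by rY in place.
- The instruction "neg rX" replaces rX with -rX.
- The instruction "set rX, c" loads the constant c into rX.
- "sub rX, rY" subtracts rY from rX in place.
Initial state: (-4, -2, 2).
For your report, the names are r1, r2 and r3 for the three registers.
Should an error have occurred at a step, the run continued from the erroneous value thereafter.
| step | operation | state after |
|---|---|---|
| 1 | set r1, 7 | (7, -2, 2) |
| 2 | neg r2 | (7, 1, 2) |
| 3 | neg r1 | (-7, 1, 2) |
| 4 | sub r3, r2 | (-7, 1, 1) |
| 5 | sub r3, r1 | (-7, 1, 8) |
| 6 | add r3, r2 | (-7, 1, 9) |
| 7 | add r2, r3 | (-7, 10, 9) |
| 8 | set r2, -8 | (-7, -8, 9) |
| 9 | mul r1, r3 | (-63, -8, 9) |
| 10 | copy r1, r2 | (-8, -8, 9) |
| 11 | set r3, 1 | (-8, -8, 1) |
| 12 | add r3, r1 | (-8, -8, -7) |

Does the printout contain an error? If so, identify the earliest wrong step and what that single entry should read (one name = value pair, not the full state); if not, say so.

1. r1 = 7 (in agreement)
2. r2 = -(-2) = 2 (the recorded entry deviates here)
The audit stops at step 2: the recorded entry is wrong and should be r2 = 2.

step 2, r2 = 2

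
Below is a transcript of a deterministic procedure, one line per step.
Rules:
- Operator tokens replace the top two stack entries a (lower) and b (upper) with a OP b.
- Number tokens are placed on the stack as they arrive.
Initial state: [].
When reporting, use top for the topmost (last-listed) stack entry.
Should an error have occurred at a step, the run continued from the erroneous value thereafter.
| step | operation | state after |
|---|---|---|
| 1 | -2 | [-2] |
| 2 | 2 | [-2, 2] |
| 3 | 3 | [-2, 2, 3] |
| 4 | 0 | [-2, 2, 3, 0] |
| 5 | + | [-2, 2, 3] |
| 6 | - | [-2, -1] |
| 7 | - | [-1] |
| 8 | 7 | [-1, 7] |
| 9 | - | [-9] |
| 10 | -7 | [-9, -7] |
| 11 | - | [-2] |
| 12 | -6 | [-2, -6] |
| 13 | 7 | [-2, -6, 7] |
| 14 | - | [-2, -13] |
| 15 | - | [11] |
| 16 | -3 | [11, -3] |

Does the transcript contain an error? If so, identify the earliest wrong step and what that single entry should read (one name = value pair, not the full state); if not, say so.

step 9, top = -8

1. push -2: top = -2 (consistent with the transcript)
2. push 2: top = 2 (consistent with the transcript)
3. push 3: top = 3 (checks out)
4. push 0: top = 0 (in agreement)
5. 3 + 0 = 3 (confirmed correct)
6. 2 - 3 = -1 (no discrepancy)
7. -2 - -1 = -1 (in agreement)
8. push 7: top = 7 (verified)
9. -1 - 7 = -8 (the entry is off here)
Conclusion: step 9 carries the first error; the entry should be top = -8.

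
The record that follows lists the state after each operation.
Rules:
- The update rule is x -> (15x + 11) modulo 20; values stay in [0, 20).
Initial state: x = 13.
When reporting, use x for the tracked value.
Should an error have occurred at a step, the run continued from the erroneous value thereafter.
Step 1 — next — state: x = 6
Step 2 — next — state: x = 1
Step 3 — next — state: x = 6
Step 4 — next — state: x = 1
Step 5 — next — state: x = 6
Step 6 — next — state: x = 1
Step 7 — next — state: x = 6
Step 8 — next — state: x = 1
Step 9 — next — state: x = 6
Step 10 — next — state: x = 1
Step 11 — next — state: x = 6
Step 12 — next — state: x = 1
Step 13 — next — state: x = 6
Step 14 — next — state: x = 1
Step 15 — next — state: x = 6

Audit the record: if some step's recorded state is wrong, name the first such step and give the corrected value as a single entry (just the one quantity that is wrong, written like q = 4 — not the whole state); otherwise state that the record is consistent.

Step 1: x = (15*13 + 11) mod 20 = 6 — in agreement.
Step 2: x = (15*6 + 11) mod 20 = 1 — exactly as logged.
Step 3: x = (15*1 + 11) mod 20 = 6 — exactly as logged.
Step 4: x = (15*6 + 11) mod 20 = 1 — matches.
Step 5: x = (15*1 + 11) mod 20 = 6 — consistent with the record.
Step 6: x = (15*6 + 11) mod 20 = 1 — same as recorded.
Step 7: x = (15*1 + 11) mod 20 = 6 — verified.
Step 8: x = (15*6 + 11) mod 20 = 1 — checks out.
Step 9: x = (15*1 + 11) mod 20 = 6 — same as recorded.
Step 10: x = (15*6 + 11) mod 20 = 1 — matches.
Step 11: x = (15*1 + 11) mod 20 = 6 — exactly as logged.
Step 12: x = (15*6 + 11) mod 20 = 1 — no discrepancy.
Step 13: x = (15*1 + 11) mod 20 = 6 — confirmed correct.
Step 14: x = (15*6 + 11) mod 20 = 1 — no discrepancy.
Step 15: x = (15*1 + 11) mod 20 = 6 — confirmed correct.
No step deviates from the rules.

no error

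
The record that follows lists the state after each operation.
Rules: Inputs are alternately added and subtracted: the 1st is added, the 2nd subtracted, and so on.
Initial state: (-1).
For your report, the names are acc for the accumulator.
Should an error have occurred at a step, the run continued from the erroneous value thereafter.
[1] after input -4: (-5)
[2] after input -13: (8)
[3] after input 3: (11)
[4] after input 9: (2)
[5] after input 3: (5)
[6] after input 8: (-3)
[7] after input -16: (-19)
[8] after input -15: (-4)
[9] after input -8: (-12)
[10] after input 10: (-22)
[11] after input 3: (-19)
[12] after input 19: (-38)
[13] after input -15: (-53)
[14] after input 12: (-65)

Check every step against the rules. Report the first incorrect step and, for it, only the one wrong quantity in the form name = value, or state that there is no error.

Recomputing the run from the initial state:
step 1: acc = -5
step 2: acc = 8
step 3: acc = 11
step 4: acc = 2
step 5: acc = 5
step 6: acc = -3
step 7: acc = -19
step 8: acc = -4
step 9: acc = -12
step 10: acc = -22
step 11: acc = -19
step 12: acc = -38
step 13: acc = -53
step 14: acc = -65
This matches the record at every step.

no error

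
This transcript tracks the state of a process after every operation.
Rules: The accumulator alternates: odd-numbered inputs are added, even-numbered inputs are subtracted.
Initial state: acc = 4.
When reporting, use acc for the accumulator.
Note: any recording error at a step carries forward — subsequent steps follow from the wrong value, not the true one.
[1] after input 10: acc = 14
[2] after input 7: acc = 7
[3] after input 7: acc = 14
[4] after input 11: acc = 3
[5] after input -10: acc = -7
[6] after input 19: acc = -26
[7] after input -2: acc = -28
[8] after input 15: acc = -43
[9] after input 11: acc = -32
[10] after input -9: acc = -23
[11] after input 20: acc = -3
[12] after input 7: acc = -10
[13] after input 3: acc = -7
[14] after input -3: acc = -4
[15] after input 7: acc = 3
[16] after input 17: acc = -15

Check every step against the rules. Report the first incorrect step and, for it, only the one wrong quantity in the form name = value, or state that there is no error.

1. acc = 4 + 10 = 14 (agrees with the transcript)
2. acc = 14 - 7 = 7 (confirmed correct)
3. acc = 7 + 7 = 14 (confirmed correct)
4. acc = 14 - 11 = 3 (checks out)
5. acc = 3 + -10 = -7 (verified)
6. acc = -7 - 19 = -26 (exactly as logged)
7. acc = -26 + -2 = -28 (consistent with the transcript)
8. acc = -28 - 15 = -43 (same as recorded)
9. acc = -43 + 11 = -32 (agrees with the transcript)
10. acc = -32 - -9 = -23 (same as recorded)
11. acc = -23 + 20 = -3 (checks out)
12. acc = -3 - 7 = -10 (verified)
13. acc = -10 + 3 = -7 (checks out)
14. acc = -7 - -3 = -4 (verified)
15. acc = -4 + 7 = 3 (agrees with the transcript)
16. acc = 3 - 17 = -14 (not what was recorded)
So the first discrepancy is step 16, where the right value is acc = -14.

step 16, acc = -14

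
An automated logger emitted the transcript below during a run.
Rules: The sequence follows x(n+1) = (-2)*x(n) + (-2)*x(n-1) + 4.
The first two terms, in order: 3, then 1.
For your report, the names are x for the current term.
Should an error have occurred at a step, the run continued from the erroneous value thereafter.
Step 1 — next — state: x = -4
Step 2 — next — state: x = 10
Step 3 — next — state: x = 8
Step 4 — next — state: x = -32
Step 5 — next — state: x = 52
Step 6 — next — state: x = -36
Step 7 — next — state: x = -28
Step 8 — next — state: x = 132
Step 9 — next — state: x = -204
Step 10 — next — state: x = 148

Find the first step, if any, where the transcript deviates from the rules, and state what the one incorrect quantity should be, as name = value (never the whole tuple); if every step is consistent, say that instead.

step 3, x = -8

1. x = -2*(1) + (-2)*(3) + (4) = -4 (checks out)
2. x = -2*(-4) + (-2)*(1) + (4) = 10 (checks out)
3. x = -2*(10) + (-2)*(-4) + (4) = -8 (this is not what the transcript shows)
The earliest wrong entry is at step 3: it should read x = -8.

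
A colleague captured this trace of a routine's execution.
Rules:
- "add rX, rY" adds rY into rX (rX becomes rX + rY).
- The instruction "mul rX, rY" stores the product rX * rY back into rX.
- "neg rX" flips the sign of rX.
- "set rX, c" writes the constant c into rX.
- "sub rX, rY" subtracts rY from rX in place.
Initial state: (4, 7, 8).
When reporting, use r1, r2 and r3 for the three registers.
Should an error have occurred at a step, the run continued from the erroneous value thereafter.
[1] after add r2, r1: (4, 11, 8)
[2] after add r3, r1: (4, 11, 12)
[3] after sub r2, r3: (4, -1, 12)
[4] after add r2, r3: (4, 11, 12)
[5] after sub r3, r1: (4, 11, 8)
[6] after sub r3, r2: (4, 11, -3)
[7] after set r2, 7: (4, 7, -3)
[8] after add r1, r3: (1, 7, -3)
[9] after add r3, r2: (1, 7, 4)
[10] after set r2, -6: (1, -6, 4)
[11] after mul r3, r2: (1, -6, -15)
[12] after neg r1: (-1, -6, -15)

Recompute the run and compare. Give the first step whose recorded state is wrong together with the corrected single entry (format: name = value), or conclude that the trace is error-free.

step 11, r3 = -24

Recomputing the run from the initial state:
step 1: r1 = 4, r2 = 11, r3 = 8
step 2: r1 = 4, r2 = 11, r3 = 12
step 3: r1 = 4, r2 = -1, r3 = 12
step 4: r1 = 4, r2 = 11, r3 = 12
step 5: r1 = 4, r2 = 11, r3 = 8
step 6: r1 = 4, r2 = 11, r3 = -3
step 7: r1 = 4, r2 = 7, r3 = -3
step 8: r1 = 1, r2 = 7, r3 = -3
step 9: r1 = 1, r2 = 7, r3 = 4
step 10: r1 = 1, r2 = -6, r3 = 4
step 11: r1 = 1, r2 = -6, r3 = -24
step 12: r1 = -1, r2 = -6, r3 = -24
The first disagreement with the trace is at step 11, where the value should be r3 = -24.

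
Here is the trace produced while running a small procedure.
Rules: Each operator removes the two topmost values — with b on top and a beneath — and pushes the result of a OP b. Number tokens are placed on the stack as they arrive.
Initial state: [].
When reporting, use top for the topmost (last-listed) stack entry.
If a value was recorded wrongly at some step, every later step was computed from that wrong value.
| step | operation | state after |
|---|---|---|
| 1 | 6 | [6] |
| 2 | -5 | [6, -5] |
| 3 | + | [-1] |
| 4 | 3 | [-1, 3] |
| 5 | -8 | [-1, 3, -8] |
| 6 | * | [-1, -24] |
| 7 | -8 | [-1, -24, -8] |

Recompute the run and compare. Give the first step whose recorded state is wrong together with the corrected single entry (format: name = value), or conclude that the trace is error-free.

Step 1: push 6: top = 6 — same as recorded.
Step 2: push -5: top = -5 — in agreement.
Step 3: 6 + -5 = 1 — a discrepancy with the trace.
That makes step 3 the first incorrect line — top = 1 is what it should show.

step 3, top = 1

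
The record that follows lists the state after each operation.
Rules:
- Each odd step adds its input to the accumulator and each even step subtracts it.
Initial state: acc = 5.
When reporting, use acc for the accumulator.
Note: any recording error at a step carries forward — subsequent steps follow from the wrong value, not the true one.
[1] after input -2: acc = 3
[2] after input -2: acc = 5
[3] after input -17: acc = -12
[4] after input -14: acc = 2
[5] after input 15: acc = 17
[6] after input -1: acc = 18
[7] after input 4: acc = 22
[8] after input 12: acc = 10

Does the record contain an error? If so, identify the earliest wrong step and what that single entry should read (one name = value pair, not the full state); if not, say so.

Recomputing the run from the initial state:
step 1: acc = 3
step 2: acc = 5
step 3: acc = -12
step 4: acc = 2
step 5: acc = 17
step 6: acc = 18
step 7: acc = 22
step 8: acc = 10
This matches the record at every step.

no error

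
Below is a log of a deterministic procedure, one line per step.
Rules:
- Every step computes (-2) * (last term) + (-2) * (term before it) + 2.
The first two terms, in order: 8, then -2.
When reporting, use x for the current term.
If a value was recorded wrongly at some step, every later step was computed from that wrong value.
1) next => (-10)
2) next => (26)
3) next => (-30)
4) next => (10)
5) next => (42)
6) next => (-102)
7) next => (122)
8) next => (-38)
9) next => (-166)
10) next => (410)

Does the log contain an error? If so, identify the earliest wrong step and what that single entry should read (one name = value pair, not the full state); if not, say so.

Recomputing the run from the initial state:
step 1: x = -10
step 2: x = 26
step 3: x = -30
step 4: x = 10
step 5: x = 42
step 6: x = -102
step 7: x = 122
step 8: x = -38
step 9: x = -166
step 10: x = 410
This matches the log at every step.

no error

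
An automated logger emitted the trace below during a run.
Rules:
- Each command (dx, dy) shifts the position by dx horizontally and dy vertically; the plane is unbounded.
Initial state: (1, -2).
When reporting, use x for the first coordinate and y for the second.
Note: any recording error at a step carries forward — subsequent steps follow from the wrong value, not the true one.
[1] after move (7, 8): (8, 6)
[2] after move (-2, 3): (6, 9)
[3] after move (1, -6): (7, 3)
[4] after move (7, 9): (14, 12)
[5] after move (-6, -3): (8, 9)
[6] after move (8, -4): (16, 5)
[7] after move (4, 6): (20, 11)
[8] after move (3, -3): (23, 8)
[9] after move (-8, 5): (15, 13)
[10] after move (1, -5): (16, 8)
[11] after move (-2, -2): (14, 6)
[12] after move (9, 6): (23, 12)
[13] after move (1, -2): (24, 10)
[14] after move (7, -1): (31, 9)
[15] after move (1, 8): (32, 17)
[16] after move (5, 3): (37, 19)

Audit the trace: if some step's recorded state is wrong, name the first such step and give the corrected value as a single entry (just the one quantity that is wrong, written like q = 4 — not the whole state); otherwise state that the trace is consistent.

step 1: x = 1 + (7) = 8, y = -2 + (8) = 6 -> checks out
step 2: x = 8 + (-2) = 6, y = 6 + (3) = 9 -> agrees with the trace
step 3: x = 6 + (1) = 7, y = 9 + (-6) = 3 -> exactly as logged
step 4: x = 7 + (7) = 14, y = 3 + (9) = 12 -> matches
step 5: x = 14 + (-6) = 8, y = 12 + (-3) = 9 -> matches
step 6: x = 8 + (8) = 16, y = 9 + (-4) = 5 -> confirmed correct
step 7: x = 16 + (4) = 20, y = 5 + (6) = 11 -> confirmed correct
step 8: x = 20 + (3) = 23, y = 11 + (-3) = 8 -> no discrepancy
step 9: x = 23 + (-8) = 15, y = 8 + (5) = 13 -> same as recorded
step 10: x = 15 + (1) = 16, y = 13 + (-5) = 8 -> exactly as logged
step 11: x = 16 + (-2) = 14, y = 8 + (-2) = 6 -> no discrepancy
step 12: x = 14 + (9) = 23, y = 6 + (6) = 12 -> agrees with the trace
step 13: x = 23 + (1) = 24, y = 12 + (-2) = 10 -> matches
step 14: x = 24 + (7) = 31, y = 10 + (-1) = 9 -> no discrepancy
step 15: x = 31 + (1) = 32, y = 9 + (8) = 17 -> confirmed correct
step 16: x = 32 + (5) = 37, y = 17 + (3) = 20 -> this is not what the trace shows
The earliest wrong entry is at step 16: it should read y = 20.

step 16, y = 20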